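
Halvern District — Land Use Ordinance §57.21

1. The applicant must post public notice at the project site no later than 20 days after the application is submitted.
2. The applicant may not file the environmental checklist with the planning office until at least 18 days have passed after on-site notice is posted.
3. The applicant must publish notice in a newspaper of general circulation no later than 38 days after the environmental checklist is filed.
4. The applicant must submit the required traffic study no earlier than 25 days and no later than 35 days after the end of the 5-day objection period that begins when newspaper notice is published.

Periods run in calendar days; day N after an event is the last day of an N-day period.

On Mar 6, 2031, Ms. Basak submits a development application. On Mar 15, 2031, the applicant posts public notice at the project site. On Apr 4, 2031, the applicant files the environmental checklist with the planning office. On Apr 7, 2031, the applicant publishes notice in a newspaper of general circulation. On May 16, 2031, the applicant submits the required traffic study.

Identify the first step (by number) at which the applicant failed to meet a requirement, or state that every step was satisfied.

None — every step was satisfied

(1) due by Mar 6, 2031 + 20 days = Mar 26, 2031; Mar 15, 2031 is within that limit.
(2) permitted from Mar 15, 2031 + 18 days = Apr 2, 2031 onward; done Apr 4, 2031, after the minimum wait.
(3) due by Apr 4, 2031 + 38 days = May 12, 2031; Apr 7, 2031 is within that limit.
(4) the permitted window runs from Apr 12, 2031 + 25 = May 7, 2031 to Apr 12, 2031 + 35 = May 17, 2031; May 16, 2031 falls inside that range.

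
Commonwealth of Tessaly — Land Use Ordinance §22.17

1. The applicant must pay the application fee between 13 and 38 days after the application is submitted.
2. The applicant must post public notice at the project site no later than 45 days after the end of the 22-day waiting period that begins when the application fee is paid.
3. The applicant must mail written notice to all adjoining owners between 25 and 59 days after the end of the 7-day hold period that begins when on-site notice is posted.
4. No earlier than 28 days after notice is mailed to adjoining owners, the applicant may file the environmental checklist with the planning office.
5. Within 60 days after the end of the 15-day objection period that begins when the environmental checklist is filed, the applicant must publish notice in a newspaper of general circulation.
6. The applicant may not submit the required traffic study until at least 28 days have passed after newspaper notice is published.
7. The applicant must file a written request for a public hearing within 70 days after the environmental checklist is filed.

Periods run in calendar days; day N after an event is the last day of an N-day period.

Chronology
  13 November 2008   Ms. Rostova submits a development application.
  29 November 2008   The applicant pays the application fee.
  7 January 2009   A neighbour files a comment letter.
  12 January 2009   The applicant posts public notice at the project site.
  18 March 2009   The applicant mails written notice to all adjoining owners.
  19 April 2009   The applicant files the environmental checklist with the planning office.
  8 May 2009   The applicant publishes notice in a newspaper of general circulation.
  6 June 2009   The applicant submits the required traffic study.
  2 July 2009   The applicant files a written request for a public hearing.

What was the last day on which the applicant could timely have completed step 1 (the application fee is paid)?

21 December 2008

Step 1 runs from 13 November 2008, when the application is submitted. The window is 13–38 days after 13 November 2008; it closes on 21 December 2008.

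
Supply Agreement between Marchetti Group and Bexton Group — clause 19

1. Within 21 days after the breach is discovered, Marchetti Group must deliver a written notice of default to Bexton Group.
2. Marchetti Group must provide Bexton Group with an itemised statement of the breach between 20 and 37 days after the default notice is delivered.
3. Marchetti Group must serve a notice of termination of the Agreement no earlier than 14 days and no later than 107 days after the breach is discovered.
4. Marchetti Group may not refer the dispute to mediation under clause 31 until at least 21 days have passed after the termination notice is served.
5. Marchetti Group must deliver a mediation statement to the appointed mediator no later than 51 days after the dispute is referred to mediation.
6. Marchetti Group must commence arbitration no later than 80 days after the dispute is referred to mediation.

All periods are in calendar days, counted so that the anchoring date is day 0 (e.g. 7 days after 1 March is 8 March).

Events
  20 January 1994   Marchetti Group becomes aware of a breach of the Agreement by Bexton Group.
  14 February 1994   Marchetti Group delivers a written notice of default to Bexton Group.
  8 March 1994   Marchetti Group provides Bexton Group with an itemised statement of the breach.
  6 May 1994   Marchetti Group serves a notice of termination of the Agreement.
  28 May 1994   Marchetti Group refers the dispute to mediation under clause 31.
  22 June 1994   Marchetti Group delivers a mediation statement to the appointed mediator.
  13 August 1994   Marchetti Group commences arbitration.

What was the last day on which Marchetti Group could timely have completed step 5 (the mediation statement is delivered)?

Step 5 runs from 28 May 1994, when the dispute is referred to mediation. 51 days after 28 May 1994 is 18 July 1994.

18 July 1994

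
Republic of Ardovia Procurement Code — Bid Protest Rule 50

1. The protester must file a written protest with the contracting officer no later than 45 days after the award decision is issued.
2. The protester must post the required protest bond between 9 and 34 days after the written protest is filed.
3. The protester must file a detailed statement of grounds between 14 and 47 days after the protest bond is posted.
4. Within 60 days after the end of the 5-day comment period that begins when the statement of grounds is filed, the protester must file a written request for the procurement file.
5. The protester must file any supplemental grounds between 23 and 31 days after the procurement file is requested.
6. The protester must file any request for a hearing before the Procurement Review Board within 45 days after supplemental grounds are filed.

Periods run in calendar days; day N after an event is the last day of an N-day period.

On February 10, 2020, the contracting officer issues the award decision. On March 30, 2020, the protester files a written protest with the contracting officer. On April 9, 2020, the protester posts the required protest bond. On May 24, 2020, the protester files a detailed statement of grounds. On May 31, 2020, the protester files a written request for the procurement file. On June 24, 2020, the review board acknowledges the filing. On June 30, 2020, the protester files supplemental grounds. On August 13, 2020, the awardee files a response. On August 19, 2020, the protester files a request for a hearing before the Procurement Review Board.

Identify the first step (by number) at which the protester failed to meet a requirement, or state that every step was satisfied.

Step 1 — counting 45 days from February 10, 2020 (when the award decision is issued) gives a deadline of March 26, 2020; done March 30, 2020 — 4 days late.
That is the first point of non-compliance.

Step 1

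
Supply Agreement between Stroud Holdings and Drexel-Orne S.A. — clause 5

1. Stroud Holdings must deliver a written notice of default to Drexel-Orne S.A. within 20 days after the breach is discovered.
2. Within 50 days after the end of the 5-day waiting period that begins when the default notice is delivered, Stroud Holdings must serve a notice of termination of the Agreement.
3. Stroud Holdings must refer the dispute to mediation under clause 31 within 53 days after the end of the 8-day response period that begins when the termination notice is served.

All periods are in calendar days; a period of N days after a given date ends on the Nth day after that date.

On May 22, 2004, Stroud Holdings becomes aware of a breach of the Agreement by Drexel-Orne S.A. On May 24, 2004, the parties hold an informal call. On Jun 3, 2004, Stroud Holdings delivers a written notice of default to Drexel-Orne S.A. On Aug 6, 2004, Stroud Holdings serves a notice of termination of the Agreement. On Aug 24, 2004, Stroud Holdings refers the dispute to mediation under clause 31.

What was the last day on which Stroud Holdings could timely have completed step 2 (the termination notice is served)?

Jul 28, 2004

The default notice is delivered on Jun 3, 2004; the 5-day waiting period therefore ends Jun 8, 2004, and step 2 runs from that date. 50 days after Jun 8, 2004 is Jul 28, 2004.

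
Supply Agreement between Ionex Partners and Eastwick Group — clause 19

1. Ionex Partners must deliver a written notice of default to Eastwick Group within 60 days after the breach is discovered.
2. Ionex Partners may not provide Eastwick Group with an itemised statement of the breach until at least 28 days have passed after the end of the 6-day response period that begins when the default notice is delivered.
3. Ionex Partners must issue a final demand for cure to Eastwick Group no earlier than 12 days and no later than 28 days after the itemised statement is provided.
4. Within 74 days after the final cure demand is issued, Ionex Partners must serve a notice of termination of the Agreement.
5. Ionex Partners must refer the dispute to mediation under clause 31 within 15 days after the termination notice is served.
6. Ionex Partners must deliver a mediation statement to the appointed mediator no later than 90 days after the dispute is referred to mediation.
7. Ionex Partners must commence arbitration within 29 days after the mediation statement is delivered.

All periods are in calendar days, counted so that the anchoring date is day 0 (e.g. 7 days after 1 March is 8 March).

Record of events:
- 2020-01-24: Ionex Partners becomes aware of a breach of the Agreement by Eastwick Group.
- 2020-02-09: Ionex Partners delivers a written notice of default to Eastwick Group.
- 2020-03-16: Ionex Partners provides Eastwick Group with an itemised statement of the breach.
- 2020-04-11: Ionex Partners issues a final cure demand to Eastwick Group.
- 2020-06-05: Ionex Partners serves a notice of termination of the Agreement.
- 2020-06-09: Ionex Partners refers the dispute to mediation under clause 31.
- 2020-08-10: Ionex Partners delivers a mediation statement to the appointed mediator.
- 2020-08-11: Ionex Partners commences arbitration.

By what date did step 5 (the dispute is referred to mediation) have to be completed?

Step 5 runs from 2020-06-05, when the termination notice is served. 15 days after 2020-06-05 is 2020-06-20.

2020-06-20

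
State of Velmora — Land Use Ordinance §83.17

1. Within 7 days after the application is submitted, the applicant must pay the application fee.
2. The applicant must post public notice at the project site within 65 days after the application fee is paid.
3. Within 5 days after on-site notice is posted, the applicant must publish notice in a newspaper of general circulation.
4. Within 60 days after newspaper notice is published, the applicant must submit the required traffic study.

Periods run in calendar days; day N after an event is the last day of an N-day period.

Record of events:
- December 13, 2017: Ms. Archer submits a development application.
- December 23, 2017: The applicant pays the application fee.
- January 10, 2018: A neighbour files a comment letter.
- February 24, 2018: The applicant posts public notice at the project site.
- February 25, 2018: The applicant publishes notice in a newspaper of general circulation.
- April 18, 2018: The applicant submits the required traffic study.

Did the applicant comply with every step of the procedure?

No

(1) due by December 13, 2017 + 7 days = December 20, 2017; not done until December 23, 2017, 3 days after the deadline.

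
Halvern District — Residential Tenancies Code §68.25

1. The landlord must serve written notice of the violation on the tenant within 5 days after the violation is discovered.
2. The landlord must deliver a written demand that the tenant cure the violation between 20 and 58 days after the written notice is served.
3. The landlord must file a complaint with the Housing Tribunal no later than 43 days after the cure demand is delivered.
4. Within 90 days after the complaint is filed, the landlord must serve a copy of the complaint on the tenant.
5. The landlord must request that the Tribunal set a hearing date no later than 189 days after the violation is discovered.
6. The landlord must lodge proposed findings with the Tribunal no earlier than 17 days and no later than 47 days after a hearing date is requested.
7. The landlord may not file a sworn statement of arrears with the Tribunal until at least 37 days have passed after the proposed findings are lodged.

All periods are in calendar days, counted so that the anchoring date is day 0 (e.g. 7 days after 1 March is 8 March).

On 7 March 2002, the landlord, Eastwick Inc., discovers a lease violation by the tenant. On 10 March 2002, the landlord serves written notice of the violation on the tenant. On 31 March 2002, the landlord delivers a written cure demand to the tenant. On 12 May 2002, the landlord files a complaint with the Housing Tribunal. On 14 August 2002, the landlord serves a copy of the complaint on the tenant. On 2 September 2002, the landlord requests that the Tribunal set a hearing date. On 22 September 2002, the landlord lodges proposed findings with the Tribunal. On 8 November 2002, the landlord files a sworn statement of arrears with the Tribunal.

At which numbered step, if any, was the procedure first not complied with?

Step 4

(1) due by 7 March 2002 + 5 days = 12 March 2002; completed 10 March 2002, before the deadline.
(2) the permitted window runs from 10 March 2002 + 20 = 30 March 2002 to 10 March 2002 + 58 = 7 May 2002; done 31 March 2002 — within the window.
(3) due by 31 March 2002 + 43 days = 13 May 2002; done 12 May 2002 — timely.
(4) due by 12 May 2002 + 90 days = 10 August 2002; 14 August 2002 misses that deadline by 4 days.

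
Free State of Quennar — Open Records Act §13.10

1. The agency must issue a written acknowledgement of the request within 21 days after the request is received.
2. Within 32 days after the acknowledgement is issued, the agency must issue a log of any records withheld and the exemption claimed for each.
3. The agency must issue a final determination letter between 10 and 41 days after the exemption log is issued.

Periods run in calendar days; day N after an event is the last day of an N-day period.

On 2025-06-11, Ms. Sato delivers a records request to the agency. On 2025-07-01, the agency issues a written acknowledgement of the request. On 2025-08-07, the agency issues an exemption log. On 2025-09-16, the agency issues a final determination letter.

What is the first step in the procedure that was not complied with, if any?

Step 1 — counting 21 days from 2025-06-11 (when the request is received) gives a deadline of 2025-07-02; done 2025-07-01 — timely.
Step 2 — counting 32 days from 2025-07-01 (when the acknowledgement is issued) gives a deadline of 2025-08-02; not done until 2025-08-07, 5 days after the deadline.
Later steps need not be reached.

Step 2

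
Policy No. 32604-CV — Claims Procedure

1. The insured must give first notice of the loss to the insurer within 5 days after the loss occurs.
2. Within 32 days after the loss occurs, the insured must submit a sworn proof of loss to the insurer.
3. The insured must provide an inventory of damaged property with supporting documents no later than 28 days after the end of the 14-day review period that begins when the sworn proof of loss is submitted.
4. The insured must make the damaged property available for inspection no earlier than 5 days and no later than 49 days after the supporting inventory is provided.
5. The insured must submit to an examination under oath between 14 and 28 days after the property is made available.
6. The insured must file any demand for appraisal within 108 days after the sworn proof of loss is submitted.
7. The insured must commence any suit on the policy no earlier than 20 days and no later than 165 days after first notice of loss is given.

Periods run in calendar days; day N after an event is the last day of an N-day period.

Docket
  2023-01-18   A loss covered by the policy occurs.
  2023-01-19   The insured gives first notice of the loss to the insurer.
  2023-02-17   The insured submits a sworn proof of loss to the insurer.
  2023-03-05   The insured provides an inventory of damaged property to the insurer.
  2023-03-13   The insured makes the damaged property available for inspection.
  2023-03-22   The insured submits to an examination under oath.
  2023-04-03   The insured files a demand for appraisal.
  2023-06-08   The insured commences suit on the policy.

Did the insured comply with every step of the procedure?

Step 1: 5 days after 2023-01-18 (when the loss occurs) is 2023-01-23; completed 2023-01-19, before the deadline.
Step 2: 32 days after 2023-01-18 (when the loss occurs) is 2023-02-19; 2023-02-17 is within that limit.
Step 3: 28 days after 2023-03-03 (end of the 14-day review period, which began when the sworn proof of loss is submitted on 2023-02-17) is 2023-03-31; done 2023-03-05 — timely.
Step 4: the window is 5–49 days after 2023-03-05 (when the supporting inventory is provided), so 2023-03-10 through 2023-04-23; done 2023-03-13 — within the window.
Step 5: the window is 14–28 days after 2023-03-13 (when the property is made available), so 2023-03-27 through 2023-04-10; done 2023-03-22 — 5 days before the window opened.
That is the first point of non-compliance.

No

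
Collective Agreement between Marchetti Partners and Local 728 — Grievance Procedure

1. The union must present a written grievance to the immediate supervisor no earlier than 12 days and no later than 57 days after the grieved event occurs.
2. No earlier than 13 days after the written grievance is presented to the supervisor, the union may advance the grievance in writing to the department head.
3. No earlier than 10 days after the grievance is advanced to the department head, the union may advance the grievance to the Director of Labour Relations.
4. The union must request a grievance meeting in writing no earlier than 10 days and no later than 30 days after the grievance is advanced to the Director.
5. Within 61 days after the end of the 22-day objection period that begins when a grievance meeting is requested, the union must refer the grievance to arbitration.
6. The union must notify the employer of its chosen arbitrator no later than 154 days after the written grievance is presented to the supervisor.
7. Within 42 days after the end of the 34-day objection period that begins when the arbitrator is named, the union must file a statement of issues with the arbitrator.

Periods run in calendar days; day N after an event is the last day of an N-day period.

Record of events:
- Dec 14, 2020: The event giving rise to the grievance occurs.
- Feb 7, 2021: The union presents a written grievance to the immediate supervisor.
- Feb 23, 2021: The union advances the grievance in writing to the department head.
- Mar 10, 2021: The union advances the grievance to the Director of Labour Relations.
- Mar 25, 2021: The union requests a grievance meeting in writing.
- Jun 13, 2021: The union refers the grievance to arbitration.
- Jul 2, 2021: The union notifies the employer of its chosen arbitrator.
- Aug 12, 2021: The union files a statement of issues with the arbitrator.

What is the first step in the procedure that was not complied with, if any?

None — every step was satisfied

(1) the permitted window runs from Dec 14, 2020 + 12 = Dec 26, 2020 to Dec 14, 2020 + 57 = Feb 9, 2021; done Feb 7, 2021 — within the window.
(2) permitted from Feb 7, 2021 + 13 days = Feb 20, 2021 onward; Feb 23, 2021 is on or after that date.
(3) permitted from Feb 23, 2021 + 10 days = Mar 5, 2021 onward; done Mar 10, 2021, after the minimum wait.
(4) the permitted window runs from Mar 10, 2021 + 10 = Mar 20, 2021 to Mar 10, 2021 + 30 = Apr 9, 2021; done Mar 25, 2021 — within the window.
(5) due by Apr 16, 2021 + 61 days = Jun 16, 2021; completed Jun 13, 2021, before the deadline.
(6) due by Feb 7, 2021 + 154 days = Jul 11, 2021; completed Jul 2, 2021, before the deadline.
(7) due by Aug 5, 2021 + 42 days = Sep 16, 2021; completed Aug 12, 2021, before the deadline.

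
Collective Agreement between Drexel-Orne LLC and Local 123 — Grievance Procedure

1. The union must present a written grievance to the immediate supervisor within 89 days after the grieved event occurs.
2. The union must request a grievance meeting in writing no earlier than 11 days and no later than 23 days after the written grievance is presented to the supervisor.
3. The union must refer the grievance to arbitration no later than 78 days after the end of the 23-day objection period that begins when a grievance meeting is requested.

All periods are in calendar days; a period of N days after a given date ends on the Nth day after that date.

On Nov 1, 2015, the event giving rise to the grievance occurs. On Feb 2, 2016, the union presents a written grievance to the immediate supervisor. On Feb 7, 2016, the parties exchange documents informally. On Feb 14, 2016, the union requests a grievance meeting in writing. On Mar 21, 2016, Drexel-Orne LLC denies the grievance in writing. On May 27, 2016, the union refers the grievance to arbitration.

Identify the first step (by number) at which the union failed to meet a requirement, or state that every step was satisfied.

Step 1: 89 days after Nov 1, 2015 (when the grieved event occurs) is Jan 29, 2016; done Feb 2, 2016 — 4 days late.
The analysis stops there.

Step 1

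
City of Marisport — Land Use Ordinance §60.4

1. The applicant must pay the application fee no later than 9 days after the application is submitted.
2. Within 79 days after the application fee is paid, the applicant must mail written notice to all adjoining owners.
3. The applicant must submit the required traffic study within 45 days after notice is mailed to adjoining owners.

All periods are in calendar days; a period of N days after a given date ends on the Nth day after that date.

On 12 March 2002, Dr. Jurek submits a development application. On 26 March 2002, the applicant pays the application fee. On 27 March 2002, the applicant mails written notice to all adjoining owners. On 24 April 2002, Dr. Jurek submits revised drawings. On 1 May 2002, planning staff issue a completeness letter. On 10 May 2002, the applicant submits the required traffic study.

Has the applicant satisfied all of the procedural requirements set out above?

(1) due by 12 March 2002 + 9 days = 21 March 2002; not done until 26 March 2002, 5 days after the deadline.

No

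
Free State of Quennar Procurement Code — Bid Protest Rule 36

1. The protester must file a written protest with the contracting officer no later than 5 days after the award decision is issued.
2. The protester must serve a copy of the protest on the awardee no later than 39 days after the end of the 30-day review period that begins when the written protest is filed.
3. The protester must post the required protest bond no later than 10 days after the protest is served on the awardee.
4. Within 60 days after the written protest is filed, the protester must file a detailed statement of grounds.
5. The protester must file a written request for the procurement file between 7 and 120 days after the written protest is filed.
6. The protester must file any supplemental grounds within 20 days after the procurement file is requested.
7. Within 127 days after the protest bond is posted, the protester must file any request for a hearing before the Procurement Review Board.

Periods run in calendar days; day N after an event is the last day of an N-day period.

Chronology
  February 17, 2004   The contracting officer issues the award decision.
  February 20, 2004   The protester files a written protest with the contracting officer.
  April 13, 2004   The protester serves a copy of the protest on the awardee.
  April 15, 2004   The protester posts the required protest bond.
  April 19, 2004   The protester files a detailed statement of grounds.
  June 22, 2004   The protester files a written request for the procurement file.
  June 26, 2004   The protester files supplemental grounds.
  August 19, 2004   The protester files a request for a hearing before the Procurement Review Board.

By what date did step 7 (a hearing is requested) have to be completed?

August 20, 2004

Step 7 runs from April 15, 2004, when the protest bond is posted. 127 days after April 15, 2004 is August 20, 2004.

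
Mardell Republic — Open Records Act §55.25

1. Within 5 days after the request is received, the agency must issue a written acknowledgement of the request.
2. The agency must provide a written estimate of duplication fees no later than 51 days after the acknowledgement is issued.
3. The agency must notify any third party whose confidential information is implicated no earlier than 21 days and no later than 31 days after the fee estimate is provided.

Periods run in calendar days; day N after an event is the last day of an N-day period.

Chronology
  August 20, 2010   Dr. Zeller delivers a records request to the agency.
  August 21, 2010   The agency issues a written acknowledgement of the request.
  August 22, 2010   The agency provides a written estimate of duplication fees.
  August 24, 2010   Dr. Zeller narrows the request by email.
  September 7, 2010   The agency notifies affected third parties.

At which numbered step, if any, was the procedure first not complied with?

Step 1 — counting 5 days from August 20, 2010 (when the request is received) gives a deadline of August 25, 2010; August 21, 2010 is within that limit.
Step 2 — counting 51 days from August 21, 2010 (when the acknowledgement is issued) gives a deadline of October 11, 2010; done August 22, 2010 — timely.
Step 3 — 21 and 31 days from August 22, 2010 (when the fee estimate is provided) are September 12, 2010 and September 22, 2010 respectively; September 7, 2010 is 5 days too early.

Step 3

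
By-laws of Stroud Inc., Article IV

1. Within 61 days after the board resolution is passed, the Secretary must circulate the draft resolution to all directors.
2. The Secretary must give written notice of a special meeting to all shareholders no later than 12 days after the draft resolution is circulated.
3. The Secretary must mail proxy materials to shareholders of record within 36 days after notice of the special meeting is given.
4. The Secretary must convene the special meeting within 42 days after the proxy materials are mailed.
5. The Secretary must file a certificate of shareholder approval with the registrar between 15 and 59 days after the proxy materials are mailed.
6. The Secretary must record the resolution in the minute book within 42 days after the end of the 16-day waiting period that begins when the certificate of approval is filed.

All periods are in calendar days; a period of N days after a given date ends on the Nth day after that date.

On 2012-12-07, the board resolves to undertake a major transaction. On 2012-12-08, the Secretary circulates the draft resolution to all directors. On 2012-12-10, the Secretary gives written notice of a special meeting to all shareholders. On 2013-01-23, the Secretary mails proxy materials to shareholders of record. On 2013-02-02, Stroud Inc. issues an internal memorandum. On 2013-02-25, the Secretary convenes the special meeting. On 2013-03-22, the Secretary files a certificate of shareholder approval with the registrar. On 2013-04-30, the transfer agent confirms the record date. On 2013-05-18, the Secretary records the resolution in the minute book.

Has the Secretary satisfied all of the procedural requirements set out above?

No

Step 1 — counting 61 days from 2012-12-07 (when the board resolution is passed) gives a deadline of 2013-02-06; 2012-12-08 is within that limit.
Step 2 — counting 12 days from 2012-12-08 (when the draft resolution is circulated) gives a deadline of 2012-12-20; completed 2012-12-10, before the deadline.
Step 3 — counting 36 days from 2012-12-10 (when notice of the special meeting is given) gives a deadline of 2013-01-15; 2013-01-23 misses that deadline by 8 days.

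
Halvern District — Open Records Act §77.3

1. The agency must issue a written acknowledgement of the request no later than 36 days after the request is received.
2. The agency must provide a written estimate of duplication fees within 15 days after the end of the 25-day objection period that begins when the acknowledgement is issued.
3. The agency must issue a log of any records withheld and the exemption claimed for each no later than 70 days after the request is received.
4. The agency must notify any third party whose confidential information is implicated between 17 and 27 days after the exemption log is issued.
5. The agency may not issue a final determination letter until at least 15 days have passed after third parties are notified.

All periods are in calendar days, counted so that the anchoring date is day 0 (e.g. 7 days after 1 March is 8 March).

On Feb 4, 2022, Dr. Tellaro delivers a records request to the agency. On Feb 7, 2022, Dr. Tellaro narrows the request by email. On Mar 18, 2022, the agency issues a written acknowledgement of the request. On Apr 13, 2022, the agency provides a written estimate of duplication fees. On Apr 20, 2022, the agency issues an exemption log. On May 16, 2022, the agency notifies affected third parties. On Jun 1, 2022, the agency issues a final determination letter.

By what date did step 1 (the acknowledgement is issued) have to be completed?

Mar 12, 2022

Step 1 runs from Feb 4, 2022, when the request is received. 36 days after Feb 4, 2022 is Mar 12, 2022.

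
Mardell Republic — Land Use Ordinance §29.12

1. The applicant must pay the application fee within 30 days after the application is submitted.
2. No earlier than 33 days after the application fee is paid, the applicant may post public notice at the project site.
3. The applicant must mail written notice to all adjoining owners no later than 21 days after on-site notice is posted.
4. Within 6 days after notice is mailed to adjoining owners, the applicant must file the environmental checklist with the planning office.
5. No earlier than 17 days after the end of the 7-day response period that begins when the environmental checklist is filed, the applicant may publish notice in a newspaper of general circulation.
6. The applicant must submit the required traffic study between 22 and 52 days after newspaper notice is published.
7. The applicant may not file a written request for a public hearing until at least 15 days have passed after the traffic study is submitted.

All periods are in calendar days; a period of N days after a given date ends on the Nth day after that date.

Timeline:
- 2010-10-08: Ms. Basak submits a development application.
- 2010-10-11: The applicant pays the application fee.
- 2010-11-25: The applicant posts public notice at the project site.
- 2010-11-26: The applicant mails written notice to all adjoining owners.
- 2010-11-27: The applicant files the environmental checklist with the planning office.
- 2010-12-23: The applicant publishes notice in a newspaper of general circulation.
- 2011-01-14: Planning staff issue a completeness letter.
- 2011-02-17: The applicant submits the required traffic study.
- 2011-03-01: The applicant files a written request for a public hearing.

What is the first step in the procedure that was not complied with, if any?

(1) due by 2010-10-08 + 30 days = 2010-11-07; completed 2010-10-11, before the deadline.
(2) permitted from 2010-10-11 + 33 days = 2010-11-13 onward; done 2010-11-25 — permitted.
(3) due by 2010-11-25 + 21 days = 2010-12-16; done 2010-11-26 — timely.
(4) due by 2010-11-26 + 6 days = 2010-12-02; done 2010-11-27 — timely.
(5) permitted from 2010-12-04 + 17 days = 2010-12-21 onward; done 2010-12-23, after the minimum wait.
(6) the permitted window runs from 2010-12-23 + 22 = 2011-01-14 to 2010-12-23 + 52 = 2011-02-13; done 2011-02-17 — 4 days after the window closed.

Step 6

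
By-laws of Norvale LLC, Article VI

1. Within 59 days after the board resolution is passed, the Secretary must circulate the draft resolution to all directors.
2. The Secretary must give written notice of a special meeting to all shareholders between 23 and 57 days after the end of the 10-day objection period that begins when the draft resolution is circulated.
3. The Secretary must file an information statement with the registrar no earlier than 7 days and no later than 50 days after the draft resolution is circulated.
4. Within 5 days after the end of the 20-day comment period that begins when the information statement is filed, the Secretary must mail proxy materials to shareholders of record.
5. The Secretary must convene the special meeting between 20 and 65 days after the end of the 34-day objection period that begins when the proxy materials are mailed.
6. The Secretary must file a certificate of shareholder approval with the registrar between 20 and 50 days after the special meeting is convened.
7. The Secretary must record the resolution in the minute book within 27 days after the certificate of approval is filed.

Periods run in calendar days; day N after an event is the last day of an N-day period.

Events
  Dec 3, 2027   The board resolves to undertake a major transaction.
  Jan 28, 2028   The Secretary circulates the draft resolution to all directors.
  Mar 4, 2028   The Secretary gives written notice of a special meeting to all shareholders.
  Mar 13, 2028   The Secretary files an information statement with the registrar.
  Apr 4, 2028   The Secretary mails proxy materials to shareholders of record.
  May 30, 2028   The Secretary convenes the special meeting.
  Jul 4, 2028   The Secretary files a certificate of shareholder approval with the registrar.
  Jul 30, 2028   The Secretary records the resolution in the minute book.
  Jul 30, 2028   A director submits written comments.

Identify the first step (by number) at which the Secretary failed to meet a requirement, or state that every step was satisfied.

None — every step was satisfied

Step 1 — counting 59 days from Dec 3, 2027 (when the board resolution is passed) gives a deadline of Jan 31, 2028; done Jan 28, 2028 — timely.
Step 2 — 23 and 57 days from Feb 7, 2028 (end of the 10-day objection period, which began when the draft resolution is circulated on Jan 28, 2028) are Mar 1, 2028 and Apr 4, 2028 respectively; done Mar 4, 2028 — within the window.
Step 3 — 7 and 50 days from Jan 28, 2028 (when the draft resolution is circulated) are Feb 4, 2028 and Mar 18, 2028 respectively; done Mar 13, 2028 — within the window.
Step 4 — counting 5 days from Apr 2, 2028 (end of the 20-day comment period, which began when the information statement is filed on Mar 13, 2028) gives a deadline of Apr 7, 2028; Apr 4, 2028 is within that limit.
Step 5 — 20 and 65 days from May 8, 2028 (end of the 34-day objection period, which began when the proxy materials are mailed on Apr 4, 2028) are May 28, 2028 and Jul 12, 2028 respectively; done May 30, 2028 — within the window.
Step 6 — 20 and 50 days from May 30, 2028 (when the special meeting is convened) are Jun 19, 2028 and Jul 19, 2028 respectively; done Jul 4, 2028 — within the window.
Step 7 — counting 27 days from Jul 4, 2028 (when the certificate of approval is filed) gives a deadline of Jul 31, 2028; completed Jul 30, 2028, before the deadline.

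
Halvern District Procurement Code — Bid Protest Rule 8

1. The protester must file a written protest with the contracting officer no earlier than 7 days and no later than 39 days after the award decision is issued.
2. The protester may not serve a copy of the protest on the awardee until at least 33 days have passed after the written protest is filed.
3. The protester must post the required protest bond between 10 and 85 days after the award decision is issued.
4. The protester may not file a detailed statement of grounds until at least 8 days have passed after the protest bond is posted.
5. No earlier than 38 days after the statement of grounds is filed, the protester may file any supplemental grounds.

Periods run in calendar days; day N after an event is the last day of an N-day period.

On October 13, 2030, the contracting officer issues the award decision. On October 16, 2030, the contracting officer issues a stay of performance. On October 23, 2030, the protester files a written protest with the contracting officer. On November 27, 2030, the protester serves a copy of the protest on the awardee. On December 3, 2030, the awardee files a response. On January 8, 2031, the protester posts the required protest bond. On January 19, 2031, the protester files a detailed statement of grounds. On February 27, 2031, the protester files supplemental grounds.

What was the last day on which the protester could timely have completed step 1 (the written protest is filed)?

Step 1 runs from October 13, 2030, when the award decision is issued. The window is 7–39 days after October 13, 2030; it closes on November 21, 2030.

November 21, 2030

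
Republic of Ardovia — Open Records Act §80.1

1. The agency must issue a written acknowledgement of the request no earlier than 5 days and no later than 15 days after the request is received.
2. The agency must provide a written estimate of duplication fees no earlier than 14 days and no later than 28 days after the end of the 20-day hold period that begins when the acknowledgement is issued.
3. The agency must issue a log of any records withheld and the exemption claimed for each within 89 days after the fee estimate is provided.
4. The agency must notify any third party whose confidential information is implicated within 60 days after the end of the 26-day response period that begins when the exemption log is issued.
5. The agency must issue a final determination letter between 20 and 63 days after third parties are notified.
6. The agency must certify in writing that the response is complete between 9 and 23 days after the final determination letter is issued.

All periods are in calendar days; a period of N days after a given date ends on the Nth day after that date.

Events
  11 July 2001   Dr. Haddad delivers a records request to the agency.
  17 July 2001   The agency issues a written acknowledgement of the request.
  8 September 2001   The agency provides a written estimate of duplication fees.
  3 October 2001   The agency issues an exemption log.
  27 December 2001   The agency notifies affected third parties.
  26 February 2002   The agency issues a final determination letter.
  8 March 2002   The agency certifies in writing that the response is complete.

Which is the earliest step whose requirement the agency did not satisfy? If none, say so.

Step 2

Step 1: the window is 5–15 days after 11 July 2001 (when the request is received), so 16 July 2001 through 26 July 2001; done 17 July 2001 — within the window.
Step 2: the window is 14–28 days after 6 August 2001 (end of the 20-day hold period, which began when the acknowledgement is issued on 17 July 2001), so 20 August 2001 through 3 September 2001; 8 September 2001 is 5 days past the end of the window.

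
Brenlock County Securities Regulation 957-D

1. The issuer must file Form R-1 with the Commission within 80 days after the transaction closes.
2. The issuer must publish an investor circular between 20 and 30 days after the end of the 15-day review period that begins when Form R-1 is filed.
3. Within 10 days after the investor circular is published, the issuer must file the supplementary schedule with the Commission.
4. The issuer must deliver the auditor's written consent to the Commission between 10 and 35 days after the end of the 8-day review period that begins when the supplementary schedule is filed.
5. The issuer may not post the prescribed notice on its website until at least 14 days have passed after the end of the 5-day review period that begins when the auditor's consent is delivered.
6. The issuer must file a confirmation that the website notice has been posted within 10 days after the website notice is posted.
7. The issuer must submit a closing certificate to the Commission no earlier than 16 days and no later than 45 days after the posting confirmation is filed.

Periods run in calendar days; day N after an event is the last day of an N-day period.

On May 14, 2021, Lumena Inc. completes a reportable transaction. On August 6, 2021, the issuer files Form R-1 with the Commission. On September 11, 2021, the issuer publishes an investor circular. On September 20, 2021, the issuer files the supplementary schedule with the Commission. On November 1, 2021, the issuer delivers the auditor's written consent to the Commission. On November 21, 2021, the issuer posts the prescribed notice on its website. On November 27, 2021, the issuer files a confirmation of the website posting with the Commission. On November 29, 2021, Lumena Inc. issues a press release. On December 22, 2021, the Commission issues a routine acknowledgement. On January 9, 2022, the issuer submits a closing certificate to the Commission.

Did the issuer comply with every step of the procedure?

No

(1) due by May 14, 2021 + 80 days = August 2, 2021; done August 6, 2021 — 4 days late.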